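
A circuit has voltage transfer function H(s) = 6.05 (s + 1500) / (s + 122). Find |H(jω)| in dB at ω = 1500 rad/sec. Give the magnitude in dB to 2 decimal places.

|j1500 + 1500| = √(1500² + 1500²) = 2121
|j1500 + 122| = √(1500² + 122²) = 1505
|H(j1500)| = 6.05 × 2121 / 1505 = 8.5278
20 log₁₀(8.5278) = 18.617 dB

18.62 dB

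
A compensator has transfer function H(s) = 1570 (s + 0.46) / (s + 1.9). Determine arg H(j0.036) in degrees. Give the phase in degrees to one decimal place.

∠(j0.036 + 0.46) = arctan(0.036/0.46) = 4.47°
∠(j0.036 + 1.9) = arctan(0.036/1.9) = 1.09°
∠H(j0.036) = 4.47° − 1.09° = 3.39°

3.4 deg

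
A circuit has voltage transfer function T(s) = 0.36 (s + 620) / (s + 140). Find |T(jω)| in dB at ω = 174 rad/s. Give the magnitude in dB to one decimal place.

|j174 + 620| = √(174² + 620²) = 644
|j174 + 140| = √(174² + 140²) = 223.3
|T(j174)| = 0.36 × 644 / 223.3 = 1.038
20 log₁₀(1.038) = 0.32 dB

0.3 dB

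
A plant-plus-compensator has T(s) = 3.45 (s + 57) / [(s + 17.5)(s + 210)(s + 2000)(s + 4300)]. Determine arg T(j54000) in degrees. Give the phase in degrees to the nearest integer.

∠(j54000 + 57) = arctan(54000/57) = 89.94°
∠(j54000 + 17.5) = arctan(54000/17.5) = 89.98°
∠(j54000 + 210) = arctan(54000/210) = 89.78°
∠(j54000 + 2000) = arctan(54000/2000) = 87.88°
∠(j54000 + 4300) = arctan(54000/4300) = 85.45°
∠T(j54000) = 89.94° − (89.98° + 89.78° + 87.88° + 85.45°) = -263.15°

-263°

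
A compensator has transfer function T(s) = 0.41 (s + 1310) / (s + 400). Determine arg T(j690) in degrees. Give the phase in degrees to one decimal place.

∠(j690 + 1310) = arctan(690/1310) = 27.78°
∠(j690 + 400) = arctan(690/400) = 59.90°
∠T(j690) = 27.78° − 59.90° = -32.12°

-32.1°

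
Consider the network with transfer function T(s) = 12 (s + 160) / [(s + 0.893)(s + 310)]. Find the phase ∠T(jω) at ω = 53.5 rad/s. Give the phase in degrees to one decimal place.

∠(j53.5 + 160) = arctan(53.5/160) = 18.49°
∠(j53.5 + 0.893) = arctan(53.5/0.893) = 89.04°
∠(j53.5 + 310) = arctan(53.5/310) = 9.79°
∠T(j53.5) = 18.49° − (89.04° + 9.79°) = -80.35°

-80.3°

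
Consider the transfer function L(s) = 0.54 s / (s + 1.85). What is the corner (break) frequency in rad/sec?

1.85 rad/sec

The single real pole at s = −1.85 gives a corner at ω = 1.85 rad/sec.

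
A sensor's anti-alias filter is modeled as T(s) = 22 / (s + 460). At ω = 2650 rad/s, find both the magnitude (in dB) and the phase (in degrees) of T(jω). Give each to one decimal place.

|T| = -41.7 dB, ∠T = -80.2 deg

|j2650 + 460| = √(2650² + 460²) = 2690
|T(j2650)| = 22 / 2690 = 0.0081796
20 log₁₀(0.0081796) = -41.75 dB
∠(j2650 + 460) = arctan(2650/460) = 80.15°
∠T(j2650) = −80.15° = -80.15°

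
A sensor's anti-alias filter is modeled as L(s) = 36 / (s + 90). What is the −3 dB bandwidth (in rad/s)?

For a single-pole low-pass, the −3 dB point is at the pole: ω = 90 rad/s.

90 rad/s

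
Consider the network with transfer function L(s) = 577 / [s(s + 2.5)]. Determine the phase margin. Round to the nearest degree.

6 deg

Gain crossover: |L(jω)| = 1 at ω ≈ 24 rad/s.
∠L(j24) = −90° − arctan(24/2.5) ≈ -174.04°
PM = 180° + (-174.04°) = 5.96°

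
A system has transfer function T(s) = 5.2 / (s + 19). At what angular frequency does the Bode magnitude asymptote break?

19 rad s⁻¹

The single real pole at s = −19 gives a corner at ω = 19 rad s⁻¹.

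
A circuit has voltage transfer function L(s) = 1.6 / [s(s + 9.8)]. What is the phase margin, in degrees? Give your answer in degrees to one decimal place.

Gain crossover: |L(jω)| = 1 at ω ≈ 0.163 rad/s.
∠L(j0.163) = −90° − arctan(0.163/9.8) ≈ -90.95°
PM = 180° + (-90.95°) = 89.05°

89.0°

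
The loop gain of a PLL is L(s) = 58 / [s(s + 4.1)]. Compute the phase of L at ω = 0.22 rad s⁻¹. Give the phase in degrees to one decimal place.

∠(j0.22 + 4.1) = arctan(0.22/4.1) = 3.07°
∠(j0.22) = 90.00°
∠L(j0.22) = − (3.07° + 90.00°) = -93.07°

-93.1°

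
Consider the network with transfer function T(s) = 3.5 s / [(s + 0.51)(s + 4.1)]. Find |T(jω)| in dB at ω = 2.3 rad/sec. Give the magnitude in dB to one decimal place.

-2.8 dB

|j2.3| = 2.3
|j2.3 + 0.51| = √(2.3² + 0.51²) = 2.356
|j2.3 + 4.1| = √(2.3² + 4.1²) = 4.701
|T(j2.3)| = 3.5 × 2.3 / (2.356 × 4.701) = 0.72686
20 log₁₀(0.72686) = -2.77 dB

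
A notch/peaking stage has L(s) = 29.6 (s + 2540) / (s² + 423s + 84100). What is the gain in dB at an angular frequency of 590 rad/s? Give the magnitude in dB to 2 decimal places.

|j590 + 2540| = √(590² + 2540²) = 2608
|(j590)² + 423(j590) + 84100| = |-2.64e+05 + j2.4957e+05| = 3.633e+05
|L(j590)| = 29.6 × 2608 / 3.633e+05 = 0.21246
20 log₁₀(0.21246) = -13.454 dB

-13.45 dB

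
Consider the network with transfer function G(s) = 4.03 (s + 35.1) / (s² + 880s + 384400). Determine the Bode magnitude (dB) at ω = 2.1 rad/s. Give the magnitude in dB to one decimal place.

-68.7 dB

|j2.1 + 35.1| = √(2.1² + 35.1²) = 35.16
|(j2.1)² + 880(j2.1) + 384400| = |3.844e+05 + j1848| = 3.844e+05
|G(j2.1)| = 4.03 × 35.16 / 3.844e+05 = 0.00036864
20 log₁₀(0.00036864) = -68.67 dB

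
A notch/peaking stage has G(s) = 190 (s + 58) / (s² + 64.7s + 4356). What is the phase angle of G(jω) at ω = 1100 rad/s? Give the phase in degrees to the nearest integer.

∠(j1100 + 58) = arctan(1100/58) = 86.98°
∠[(j1100)² + 64.7(j1100) + 4356] = ∠[-1.2056e+06 + j71170] = 176.62°
∠G(j1100) = 86.98° − 176.62° = -89.64°

-90°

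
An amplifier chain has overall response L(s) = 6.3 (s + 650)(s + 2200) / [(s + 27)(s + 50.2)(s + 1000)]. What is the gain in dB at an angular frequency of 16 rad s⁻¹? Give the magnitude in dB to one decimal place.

14.7 dB

|j16 + 650| = √(16² + 650²) = 650.2
|j16 + 2200| = √(16² + 2200²) = 2200
|j16 + 27| = √(16² + 27²) = 31.38
|j16 + 50.2| = √(16² + 50.2²) = 52.69
|j16 + 1000| = √(16² + 1000²) = 1000
|L(j16)| = 6.3 × 650.2 × 2200 / (31.38 × 52.69 × 1000) = 5.4492
20 log₁₀(5.4492) = 14.73 dB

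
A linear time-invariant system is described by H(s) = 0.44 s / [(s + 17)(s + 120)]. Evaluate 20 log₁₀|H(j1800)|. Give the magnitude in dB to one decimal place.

|j1800| = 1800
|j1800 + 17| = √(1800² + 17²) = 1800
|j1800 + 120| = √(1800² + 120²) = 1804
|H(j1800)| = 0.44 × 1800 / (1800 × 1804) = 0.00024389
20 log₁₀(0.00024389) = -72.26 dB

-72.3 dB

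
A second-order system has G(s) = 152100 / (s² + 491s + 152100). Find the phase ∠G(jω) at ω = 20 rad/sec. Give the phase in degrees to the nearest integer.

∠[(j20)² + 491(j20) + 152100] = ∠[1.517e+05 + j9820] = 3.70°
∠G(j20) = −3.70° = -3.70°

-4°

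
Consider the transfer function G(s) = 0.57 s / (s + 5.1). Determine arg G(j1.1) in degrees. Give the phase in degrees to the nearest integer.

78°

∠(j1.1) = 90.00°
∠(j1.1 + 5.1) = arctan(1.1/5.1) = 12.17°
∠G(j1.1) = 90.00° − 12.17° = 77.83°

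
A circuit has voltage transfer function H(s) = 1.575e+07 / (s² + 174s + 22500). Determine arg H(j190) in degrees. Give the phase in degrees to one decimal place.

-112.4°

∠[(j190)² + 174(j190) + 22500] = ∠[-13600 + j33060] = 112.36°
∠H(j190) = −112.36° = -112.36°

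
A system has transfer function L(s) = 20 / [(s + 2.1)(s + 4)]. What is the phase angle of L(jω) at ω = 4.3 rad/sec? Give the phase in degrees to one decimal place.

-111.0 deg

∠(j4.3 + 2.1) = arctan(4.3/2.1) = 63.97°
∠(j4.3 + 4) = arctan(4.3/4) = 47.07°
∠L(j4.3) = − (63.97° + 47.07°) = -111.04°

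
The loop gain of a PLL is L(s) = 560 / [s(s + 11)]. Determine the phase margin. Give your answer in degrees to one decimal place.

26.1°

Gain crossover: |L(jω)| = 1 at ω ≈ 22.4 rad s⁻¹.
∠L(j22.4) = −90° − arctan(22.4/11) ≈ -153.87°
PM = 180° + (-153.87°) = 26.13°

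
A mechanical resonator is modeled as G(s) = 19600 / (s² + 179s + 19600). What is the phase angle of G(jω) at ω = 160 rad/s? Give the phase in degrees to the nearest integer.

-102°

∠[(j160)² + 179(j160) + 19600] = ∠[-6000 + j28640] = 101.83°
∠G(j160) = −101.83° = -101.83°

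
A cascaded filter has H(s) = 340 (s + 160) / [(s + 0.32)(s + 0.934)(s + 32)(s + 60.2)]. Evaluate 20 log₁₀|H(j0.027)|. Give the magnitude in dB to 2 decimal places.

|j0.027 + 160| = √(0.027² + 160²) = 160
|j0.027 + 0.32| = √(0.027² + 0.32²) = 0.3211
|j0.027 + 0.934| = √(0.027² + 0.934²) = 0.9344
|j0.027 + 32| = √(0.027² + 32²) = 32
|j0.027 + 60.2| = √(0.027² + 60.2²) = 60.2
|H(j0.027)| = 340 × 160 / (0.3211 × 0.9344 × 32 × 60.2) = 94.11
20 log₁₀(94.11) = 39.473 dB

39.47 dB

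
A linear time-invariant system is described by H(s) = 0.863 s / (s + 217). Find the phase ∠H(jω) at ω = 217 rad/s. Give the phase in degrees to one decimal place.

∠(j217) = 90.00°
∠(j217 + 217) = arctan(217/217) = 45.00°
∠H(j217) = 90.00° − 45.00° = 45.00°

45.0 deg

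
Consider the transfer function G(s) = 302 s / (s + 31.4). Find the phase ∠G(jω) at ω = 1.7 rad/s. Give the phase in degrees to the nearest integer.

∠(j1.7) = 90.00°
∠(j1.7 + 31.4) = arctan(1.7/31.4) = 3.10°
∠G(j1.7) = 90.00° − 3.10° = 86.90°

87 deg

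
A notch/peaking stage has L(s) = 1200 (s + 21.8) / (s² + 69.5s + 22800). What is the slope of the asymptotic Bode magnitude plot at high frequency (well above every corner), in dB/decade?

-20 dB/decade

With 1 zero and 2 poles, the high-frequency asymptotic slope is 20 × (1 − 2) = -20 dB/decade.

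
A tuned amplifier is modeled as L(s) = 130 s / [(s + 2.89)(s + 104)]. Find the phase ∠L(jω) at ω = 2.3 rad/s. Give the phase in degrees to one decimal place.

50.2°

∠(j2.3) = 90.00°
∠(j2.3 + 2.89) = arctan(2.3/2.89) = 38.51°
∠(j2.3 + 104) = arctan(2.3/104) = 1.27°
∠L(j2.3) = 90.00° − (38.51° + 1.27°) = 50.22°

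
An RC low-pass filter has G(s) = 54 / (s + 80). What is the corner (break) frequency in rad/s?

The single real pole at s = −80 gives a corner at ω = 80 rad/s.

80 rad/s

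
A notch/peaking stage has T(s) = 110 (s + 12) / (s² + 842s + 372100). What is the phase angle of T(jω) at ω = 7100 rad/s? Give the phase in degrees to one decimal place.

-83.3°

∠(j7100 + 12) = arctan(7100/12) = 89.90°
∠[(j7100)² + 842(j7100) + 372100] = ∠[-5.0038e+07 + j5.9782e+06] = 173.19°
∠T(j7100) = 89.90° − 173.19° = -83.28°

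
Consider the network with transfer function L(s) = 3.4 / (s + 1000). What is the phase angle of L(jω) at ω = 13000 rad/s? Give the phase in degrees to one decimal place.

-85.6 deg

∠(j13000 + 1000) = arctan(13000/1000) = 85.60°
∠L(j13000) = −85.60° = -85.60°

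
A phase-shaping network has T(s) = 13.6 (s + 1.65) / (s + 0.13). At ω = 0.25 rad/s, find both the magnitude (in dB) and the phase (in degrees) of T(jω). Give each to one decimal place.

|T| = 38.1 dB, ∠T = -53.9°

|j0.25 + 1.65| = √(0.25² + 1.65²) = 1.669
|j0.25 + 0.13| = √(0.25² + 0.13²) = 0.2818
|T(j0.25)| = 13.6 × 1.669 / 0.2818 = 80.545
20 log₁₀(80.545) = 38.12 dB
∠(j0.25 + 1.65) = arctan(0.25/1.65) = 8.62°
∠(j0.25 + 0.13) = arctan(0.25/0.13) = 62.53°
∠T(j0.25) = 8.62° − 62.53° = -53.91°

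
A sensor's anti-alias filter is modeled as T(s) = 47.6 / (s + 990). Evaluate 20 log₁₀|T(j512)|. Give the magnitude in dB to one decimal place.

|j512 + 990| = √(512² + 990²) = 1115
|T(j512)| = 47.6 / 1115 = 0.042707
20 log₁₀(0.042707) = -27.39 dB

-27.4 dB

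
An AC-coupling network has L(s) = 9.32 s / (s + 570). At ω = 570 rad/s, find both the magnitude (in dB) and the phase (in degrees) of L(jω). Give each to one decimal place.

|L| = 16.4 dB, ∠L = 45.0°

|j570| = 570
|j570 + 570| = √(570² + 570²) = 806.1
|L(j570)| = 9.32 × 570 / 806.1 = 6.5902
20 log₁₀(6.5902) = 16.38 dB
∠(j570) = 90.00°
∠(j570 + 570) = arctan(570/570) = 45.00°
∠L(j570) = 90.00° − 45.00° = 45.00°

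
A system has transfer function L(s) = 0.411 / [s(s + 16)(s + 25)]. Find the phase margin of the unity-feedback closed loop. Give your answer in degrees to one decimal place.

Gain crossover: |L(jω)| = 1 at ω ≈ 0.00103 rad s⁻¹.
∠L(j0.00103) = −90° − arctan(0.00103/16) − arctan(0.00103/25) ≈ -90.01°
PM = 180° + (-90.01°) = 89.99°

90.0°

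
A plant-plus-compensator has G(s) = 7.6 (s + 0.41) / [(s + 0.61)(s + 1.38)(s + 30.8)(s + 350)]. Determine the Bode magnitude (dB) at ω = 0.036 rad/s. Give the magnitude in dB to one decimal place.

|j0.036 + 0.41| = √(0.036² + 0.41²) = 0.4116
|j0.036 + 0.61| = √(0.036² + 0.61²) = 0.6111
|j0.036 + 1.38| = √(0.036² + 1.38²) = 1.38
|j0.036 + 30.8| = √(0.036² + 30.8²) = 30.8
|j0.036 + 350| = √(0.036² + 350²) = 350
|G(j0.036)| = 7.6 × 0.4116 / (0.6111 × 1.38 × 30.8 × 350) = 0.00034398
20 log₁₀(0.00034398) = -69.27 dB

-69.3 dB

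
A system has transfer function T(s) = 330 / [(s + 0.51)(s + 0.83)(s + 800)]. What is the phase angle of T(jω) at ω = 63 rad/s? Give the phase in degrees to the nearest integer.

-183°

∠(j63 + 0.51) = arctan(63/0.51) = 89.54°
∠(j63 + 0.83) = arctan(63/0.83) = 89.25°
∠(j63 + 800) = arctan(63/800) = 4.50°
∠T(j63) = − (89.54° + 89.25° + 4.50°) = -183.28°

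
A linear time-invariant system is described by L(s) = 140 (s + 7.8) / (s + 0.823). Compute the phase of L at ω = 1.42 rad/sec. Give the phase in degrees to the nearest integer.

∠(j1.42 + 7.8) = arctan(1.42/7.8) = 10.32°
∠(j1.42 + 0.823) = arctan(1.42/0.823) = 59.90°
∠L(j1.42) = 10.32° − 59.90° = -49.59°

-50°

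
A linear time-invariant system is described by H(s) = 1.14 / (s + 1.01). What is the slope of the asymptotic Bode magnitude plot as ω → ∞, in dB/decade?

With 0 zeros and 1 pole, the high-frequency asymptotic slope is 20 × (0 − 1) = -20 dB/decade.

-20 dB/decade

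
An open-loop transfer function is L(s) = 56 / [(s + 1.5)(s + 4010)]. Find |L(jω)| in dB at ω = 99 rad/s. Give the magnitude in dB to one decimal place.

-77.0 dB

|j99 + 1.5| = √(99² + 1.5²) = 99.01
|j99 + 4010| = √(99² + 4010²) = 4011
|L(j99)| = 56 / (99.01 × 4011) = 0.000141
20 log₁₀(0.000141) = -77.02 dB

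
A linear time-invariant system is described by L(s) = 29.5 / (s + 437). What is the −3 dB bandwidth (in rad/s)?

For a single-pole low-pass, the −3 dB point is at the pole: ω = 437 rad/s.

437 rad/s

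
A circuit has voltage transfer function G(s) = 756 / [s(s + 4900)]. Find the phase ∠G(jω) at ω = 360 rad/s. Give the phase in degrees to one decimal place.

-94.2°

∠(j360 + 4900) = arctan(360/4900) = 4.20°
∠(j360) = 90.00°
∠G(j360) = − (4.20° + 90.00°) = -94.20°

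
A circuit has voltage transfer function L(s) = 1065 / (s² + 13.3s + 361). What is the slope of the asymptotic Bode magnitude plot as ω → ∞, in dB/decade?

-40 dB/decade

With 0 zeros and 2 poles, the high-frequency asymptotic slope is 20 × (0 − 2) = -40 dB/decade.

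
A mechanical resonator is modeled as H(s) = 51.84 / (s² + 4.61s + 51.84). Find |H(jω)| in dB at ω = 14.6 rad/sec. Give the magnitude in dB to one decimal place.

|(j14.6)² + 4.61(j14.6) + 51.84| = |-161.32 + j67.306| = 174.8
|H(j14.6)| = 51.84 / 174.8 = 0.29657
20 log₁₀(0.29657) = -10.56 dB

-10.6 dB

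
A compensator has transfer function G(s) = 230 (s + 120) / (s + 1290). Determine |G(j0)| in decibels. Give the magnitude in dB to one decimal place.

26.6 dB

G(0) = 230 × 120 / 1290 = 21.395
20 log₁₀(21.395) = 26.61 dB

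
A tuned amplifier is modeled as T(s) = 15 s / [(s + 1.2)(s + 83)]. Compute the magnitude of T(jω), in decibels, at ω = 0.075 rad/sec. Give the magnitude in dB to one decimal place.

-39.0 dB

|j0.075| = 0.075
|j0.075 + 1.2| = √(0.075² + 1.2²) = 1.202
|j0.075 + 83| = √(0.075² + 83²) = 83
|T(j0.075)| = 15 × 0.075 / (1.202 × 83) = 0.011273
20 log₁₀(0.011273) = -38.96 dB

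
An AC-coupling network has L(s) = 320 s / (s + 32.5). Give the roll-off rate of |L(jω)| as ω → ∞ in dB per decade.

0 dB/decade

With 1 zero and 1 pole, the high-frequency asymptotic slope is 20 × (1 − 1) = 0 dB/decade.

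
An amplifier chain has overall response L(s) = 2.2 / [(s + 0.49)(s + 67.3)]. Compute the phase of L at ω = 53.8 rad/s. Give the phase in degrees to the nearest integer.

∠(j53.8 + 0.49) = arctan(53.8/0.49) = 89.48°
∠(j53.8 + 67.3) = arctan(53.8/67.3) = 38.64°
∠L(j53.8) = − (89.48° + 38.64°) = -128.12°

-128°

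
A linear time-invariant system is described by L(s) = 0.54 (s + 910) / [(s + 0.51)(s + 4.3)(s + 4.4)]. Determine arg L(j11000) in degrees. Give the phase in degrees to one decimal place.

-184.7°

∠(j11000 + 910) = arctan(11000/910) = 85.27°
∠(j11000 + 0.51) = arctan(11000/0.51) = 90.00°
∠(j11000 + 4.3) = arctan(11000/4.3) = 89.98°
∠(j11000 + 4.4) = arctan(11000/4.4) = 89.98°
∠L(j11000) = 85.27° − (90.00° + 89.98° + 89.98°) = -184.68°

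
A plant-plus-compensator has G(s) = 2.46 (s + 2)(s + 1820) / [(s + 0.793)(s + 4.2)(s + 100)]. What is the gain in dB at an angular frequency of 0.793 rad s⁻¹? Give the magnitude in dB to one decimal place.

|j0.793 + 2| = √(0.793² + 2²) = 2.151
|j0.793 + 1820| = √(0.793² + 1820²) = 1820
|j0.793 + 0.793| = √(0.793² + 0.793²) = 1.121
|j0.793 + 4.2| = √(0.793² + 4.2²) = 4.274
|j0.793 + 100| = √(0.793² + 100²) = 100
|G(j0.793)| = 2.46 × 2.151 × 1820 / (1.121 × 4.274 × 100) = 20.095
20 log₁₀(20.095) = 26.06 dB

26.1 dB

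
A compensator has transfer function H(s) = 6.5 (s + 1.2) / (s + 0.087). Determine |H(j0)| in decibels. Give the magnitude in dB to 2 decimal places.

H(0) = 6.5 × 1.2 / 0.087 = 89.655
20 log₁₀(89.655) = 39.052 dB

39.05 dB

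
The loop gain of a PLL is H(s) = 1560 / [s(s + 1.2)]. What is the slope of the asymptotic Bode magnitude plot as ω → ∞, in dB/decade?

-40 dB/decade

With 0 zeros and 2 poles, the high-frequency asymptotic slope is 20 × (0 − 2) = -40 dB/decade.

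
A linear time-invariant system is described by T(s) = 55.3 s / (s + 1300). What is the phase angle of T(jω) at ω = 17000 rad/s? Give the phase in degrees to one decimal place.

4.4°

∠(j17000) = 90.00°
∠(j17000 + 1300) = arctan(17000/1300) = 85.63°
∠T(j17000) = 90.00° − 85.63° = 4.37°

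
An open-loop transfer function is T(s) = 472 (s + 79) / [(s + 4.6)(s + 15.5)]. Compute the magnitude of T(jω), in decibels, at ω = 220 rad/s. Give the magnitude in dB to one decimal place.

|j220 + 79| = √(220² + 79²) = 233.8
|j220 + 4.6| = √(220² + 4.6²) = 220
|j220 + 15.5| = √(220² + 15.5²) = 220.5
|T(j220)| = 472 × 233.8 / (220 × 220.5) = 2.2735
20 log₁₀(2.2735) = 7.13 dB

7.1 dB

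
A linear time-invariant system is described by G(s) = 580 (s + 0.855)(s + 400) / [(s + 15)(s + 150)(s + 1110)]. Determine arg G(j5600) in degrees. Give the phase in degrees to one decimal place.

∠(j5600 + 0.855) = arctan(5600/0.855) = 89.99°
∠(j5600 + 400) = arctan(5600/400) = 85.91°
∠(j5600 + 15) = arctan(5600/15) = 89.85°
∠(j5600 + 150) = arctan(5600/150) = 88.47°
∠(j5600 + 1110) = arctan(5600/1110) = 78.79°
∠G(j5600) = 89.99° + 85.91° − (89.85° + 88.47° + 78.79°) = -81.20°

-81.2°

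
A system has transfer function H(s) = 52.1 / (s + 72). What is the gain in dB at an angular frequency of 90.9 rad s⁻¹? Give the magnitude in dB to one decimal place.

|j90.9 + 72| = √(90.9² + 72²) = 116
|H(j90.9)| = 52.1 / 116 = 0.44929
20 log₁₀(0.44929) = -6.95 dB

-6.9 dB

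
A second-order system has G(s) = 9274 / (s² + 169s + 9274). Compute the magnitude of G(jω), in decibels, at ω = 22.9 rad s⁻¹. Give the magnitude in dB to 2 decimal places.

|(j22.9)² + 169(j22.9) + 9274| = |8749.6 + j3870.1| = 9567
|G(j22.9)| = 9274 / 9567 = 0.96934
20 log₁₀(0.96934) = -0.270 dB

-0.27 dB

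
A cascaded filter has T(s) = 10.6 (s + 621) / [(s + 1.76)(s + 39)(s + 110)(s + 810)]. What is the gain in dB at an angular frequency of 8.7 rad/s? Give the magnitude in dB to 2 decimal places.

-73.65 dB

|j8.7 + 621| = √(8.7² + 621²) = 621.1
|j8.7 + 1.76| = √(8.7² + 1.76²) = 8.876
|j8.7 + 39| = √(8.7² + 39²) = 39.96
|j8.7 + 110| = √(8.7² + 110²) = 110.3
|j8.7 + 810| = √(8.7² + 810²) = 810
|T(j8.7)| = 10.6 × 621.1 / (8.876 × 39.96 × 110.3 × 810) = 0.00020766
20 log₁₀(0.00020766) = -73.653 dB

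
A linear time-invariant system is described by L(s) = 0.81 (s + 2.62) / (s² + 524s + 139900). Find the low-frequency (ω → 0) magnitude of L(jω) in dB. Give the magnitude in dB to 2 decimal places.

L(0) = 0.81 × 2.62 / 139900 = 1.5169e-05
20 log₁₀(1.5169e-05) = -96.381 dB

-96.38 dB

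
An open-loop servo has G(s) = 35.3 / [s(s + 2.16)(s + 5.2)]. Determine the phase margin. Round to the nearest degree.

24°

Gain crossover: |G(jω)| = 1 at ω ≈ 2.09 rad/s.
∠G(j2.09) = −90° − arctan(2.09/2.16) − arctan(2.09/5.2) ≈ -156.03°
PM = 180° + (-156.03°) = 23.97°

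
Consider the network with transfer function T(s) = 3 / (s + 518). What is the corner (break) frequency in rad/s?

The single real pole at s = −518 gives a corner at ω = 518 rad/s.

518 rad/s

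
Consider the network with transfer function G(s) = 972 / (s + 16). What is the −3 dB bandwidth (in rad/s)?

16 rad/s

For a single-pole low-pass, the −3 dB point is at the pole: ω = 16 rad/s.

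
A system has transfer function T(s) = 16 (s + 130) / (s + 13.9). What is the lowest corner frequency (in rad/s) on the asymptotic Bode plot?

Break frequencies occur at each pole and zero magnitude: 13.9 rad/s, 130 rad/s.
The lowest is 13.9 rad/s.

13.9 rad/s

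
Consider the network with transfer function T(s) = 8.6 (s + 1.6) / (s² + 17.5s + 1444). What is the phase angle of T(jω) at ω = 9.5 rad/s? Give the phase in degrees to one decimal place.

73.4°

∠(j9.5 + 1.6) = arctan(9.5/1.6) = 80.44°
∠[(j9.5)² + 17.5(j9.5) + 1444] = ∠[1353.8 + j166.25] = 7.00°
∠T(j9.5) = 80.44° − 7.00° = 73.44°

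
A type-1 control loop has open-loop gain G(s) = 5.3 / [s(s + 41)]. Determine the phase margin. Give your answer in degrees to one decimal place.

Gain crossover: |G(jω)| = 1 at ω ≈ 0.129 rad/s.
∠G(j0.129) = −90° − arctan(0.129/41) ≈ -90.18°
PM = 180° + (-90.18°) = 89.82°

89.8°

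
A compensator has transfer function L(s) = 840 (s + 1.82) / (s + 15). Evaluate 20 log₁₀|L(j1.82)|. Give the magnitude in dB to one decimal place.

43.1 dB

|j1.82 + 1.82| = √(1.82² + 1.82²) = 2.574
|j1.82 + 15| = √(1.82² + 15²) = 15.11
|L(j1.82)| = 840 × 2.574 / 15.11 = 143.09
20 log₁₀(143.09) = 43.11 dB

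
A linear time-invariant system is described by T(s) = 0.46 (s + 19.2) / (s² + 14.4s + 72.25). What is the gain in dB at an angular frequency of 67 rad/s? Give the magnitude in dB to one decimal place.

|j67 + 19.2| = √(67² + 19.2²) = 69.7
|(j67)² + 14.4(j67) + 72.25| = |-4416.8 + j964.8| = 4521
|T(j67)| = 0.46 × 69.7 / 4521 = 0.0070916
20 log₁₀(0.0070916) = -42.99 dB

-43.0 dB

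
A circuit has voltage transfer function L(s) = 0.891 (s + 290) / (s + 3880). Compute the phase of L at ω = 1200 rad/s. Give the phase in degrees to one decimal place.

59.2°

∠(j1200 + 290) = arctan(1200/290) = 76.41°
∠(j1200 + 3880) = arctan(1200/3880) = 17.19°
∠L(j1200) = 76.41° − 17.19° = 59.23°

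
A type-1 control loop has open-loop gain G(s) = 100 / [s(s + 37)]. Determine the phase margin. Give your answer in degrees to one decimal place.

85.8°

Gain crossover: |G(jω)| = 1 at ω ≈ 2.7 rad s⁻¹.
∠G(j2.7) = −90° − arctan(2.7/37) ≈ -94.17°
PM = 180° + (-94.17°) = 85.83°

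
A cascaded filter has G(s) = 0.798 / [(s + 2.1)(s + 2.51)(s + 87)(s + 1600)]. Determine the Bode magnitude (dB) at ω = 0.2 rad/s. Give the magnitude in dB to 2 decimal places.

-119.34 dB

|j0.2 + 2.1| = √(0.2² + 2.1²) = 2.11
|j0.2 + 2.51| = √(0.2² + 2.51²) = 2.518
|j0.2 + 87| = √(0.2² + 87²) = 87
|j0.2 + 1600| = √(0.2² + 1600²) = 1600
|G(j0.2)| = 0.798 / (2.11 × 2.518 × 87 × 1600) = 1.0793e-06
20 log₁₀(1.0793e-06) = -119.337 dB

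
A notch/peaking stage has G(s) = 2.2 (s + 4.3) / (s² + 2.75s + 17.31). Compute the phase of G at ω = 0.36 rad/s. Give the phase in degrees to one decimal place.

∠(j0.36 + 4.3) = arctan(0.36/4.3) = 4.79°
∠[(j0.36)² + 2.75(j0.36) + 17.31] = ∠[17.18 + j0.99] = 3.30°
∠G(j0.36) = 4.79° − 3.30° = 1.49°

1.5 deg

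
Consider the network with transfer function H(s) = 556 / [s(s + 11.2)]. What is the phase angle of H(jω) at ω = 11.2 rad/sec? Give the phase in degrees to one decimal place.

-135.0°

∠(j11.2 + 11.2) = arctan(11.2/11.2) = 45.00°
∠(j11.2) = 90.00°
∠H(j11.2) = − (45.00° + 90.00°) = -135.00°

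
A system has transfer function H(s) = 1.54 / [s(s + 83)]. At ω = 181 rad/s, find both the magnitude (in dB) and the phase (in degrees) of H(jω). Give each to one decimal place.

|H| = -87.4 dB, ∠H = -155.4 deg

|j181 + 83| = √(181² + 83²) = 199.1
|j181| = 181
|H(j181)| = 1.54 / (199.1 × 181) = 4.2729e-05
20 log₁₀(4.2729e-05) = -87.39 dB
∠(j181 + 83) = arctan(181/83) = 65.37°
∠(j181) = 90.00°
∠H(j181) = − (65.37° + 90.00°) = -155.37°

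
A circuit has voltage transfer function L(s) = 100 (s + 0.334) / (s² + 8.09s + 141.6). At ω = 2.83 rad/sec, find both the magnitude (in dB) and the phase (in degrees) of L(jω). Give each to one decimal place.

|L| = 6.5 dB, ∠L = 73.5°

|j2.83 + 0.334| = √(2.83² + 0.334²) = 2.85
|(j2.83)² + 8.09(j2.83) + 141.6| = |133.59 + j22.895| = 135.5
|L(j2.83)| = 100 × 2.85 / 135.5 = 2.1025
20 log₁₀(2.1025) = 6.45 dB
∠(j2.83 + 0.334) = arctan(2.83/0.334) = 83.27°
∠[(j2.83)² + 8.09(j2.83) + 141.6] = ∠[133.59 + j22.895] = 9.72°
∠L(j2.83) = 83.27° − 9.72° = 73.54°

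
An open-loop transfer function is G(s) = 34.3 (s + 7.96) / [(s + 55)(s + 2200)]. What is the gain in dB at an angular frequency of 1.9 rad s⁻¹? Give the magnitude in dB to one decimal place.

-52.7 dB

|j1.9 + 7.96| = √(1.9² + 7.96²) = 8.184
|j1.9 + 55| = √(1.9² + 55²) = 55.03
|j1.9 + 2200| = √(1.9² + 2200²) = 2200
|G(j1.9)| = 34.3 × 8.184 / (55.03 × 2200) = 0.0023184
20 log₁₀(0.0023184) = -52.70 dB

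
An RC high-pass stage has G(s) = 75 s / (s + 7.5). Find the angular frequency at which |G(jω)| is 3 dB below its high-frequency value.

7.5 rad/s

For a single-pole high-pass, the −3 dB point is at the pole: ω = 7.5 rad/s.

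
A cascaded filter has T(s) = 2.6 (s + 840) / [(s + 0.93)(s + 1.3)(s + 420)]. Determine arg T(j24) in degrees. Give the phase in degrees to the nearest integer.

-176 deg

∠(j24 + 840) = arctan(24/840) = 1.64°
∠(j24 + 0.93) = arctan(24/0.93) = 87.78°
∠(j24 + 1.3) = arctan(24/1.3) = 86.90°
∠(j24 + 420) = arctan(24/420) = 3.27°
∠T(j24) = 1.64° − (87.78° + 86.90° + 3.27°) = -176.31°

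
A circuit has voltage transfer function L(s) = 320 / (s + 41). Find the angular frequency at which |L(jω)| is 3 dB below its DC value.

41 rad s⁻¹

For a single-pole low-pass, the −3 dB point is at the pole: ω = 41 rad s⁻¹.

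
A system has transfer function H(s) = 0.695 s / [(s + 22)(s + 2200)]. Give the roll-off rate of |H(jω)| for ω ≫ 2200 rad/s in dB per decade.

-20 dB/decade

With 1 zero and 2 poles, the high-frequency asymptotic slope is 20 × (1 − 2) = -20 dB/decade.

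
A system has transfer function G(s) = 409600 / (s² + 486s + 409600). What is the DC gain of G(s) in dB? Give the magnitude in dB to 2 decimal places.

G(0) = 409600 / 409600 = 1
20 log₁₀(1) = 0.000 dB

0.00 dB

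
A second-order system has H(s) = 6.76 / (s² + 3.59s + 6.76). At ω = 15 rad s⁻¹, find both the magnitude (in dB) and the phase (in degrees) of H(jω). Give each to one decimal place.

|H| = -30.4 dB, ∠H = -166.1°

|(j15)² + 3.59(j15) + 6.76| = |-218.24 + j53.85| = 224.8
|H(j15)| = 6.76 / 224.8 = 0.030073
20 log₁₀(0.030073) = -30.44 dB
∠[(j15)² + 3.59(j15) + 6.76] = ∠[-218.24 + j53.85] = 166.14°
∠H(j15) = −166.14° = -166.14°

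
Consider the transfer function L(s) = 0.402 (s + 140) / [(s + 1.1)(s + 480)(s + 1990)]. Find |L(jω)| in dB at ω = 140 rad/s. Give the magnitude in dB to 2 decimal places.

-124.88 dB

|j140 + 140| = √(140² + 140²) = 198
|j140 + 1.1| = √(140² + 1.1²) = 140
|j140 + 480| = √(140² + 480²) = 500
|j140 + 1990| = √(140² + 1990²) = 1995
|L(j140)| = 0.402 × 198 / (140 × 500 × 1995) = 5.6994e-07
20 log₁₀(5.6994e-07) = -124.883 dB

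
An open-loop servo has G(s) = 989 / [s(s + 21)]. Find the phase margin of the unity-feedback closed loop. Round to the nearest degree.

37°

Gain crossover: |G(jω)| = 1 at ω ≈ 28.2 rad/s.
∠G(j28.2) = −90° − arctan(28.2/21) ≈ -143.28°
PM = 180° + (-143.28°) = 36.72°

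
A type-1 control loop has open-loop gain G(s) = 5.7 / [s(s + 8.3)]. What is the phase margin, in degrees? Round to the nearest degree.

85°

Gain crossover: |G(jω)| = 1 at ω ≈ 0.684 rad/s.
∠G(j0.684) = −90° − arctan(0.684/8.3) ≈ -94.71°
PM = 180° + (-94.71°) = 85.29°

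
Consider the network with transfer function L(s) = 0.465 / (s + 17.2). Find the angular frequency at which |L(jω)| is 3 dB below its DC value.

17.2 rad/s

For a single-pole low-pass, the −3 dB point is at the pole: ω = 17.2 rad/s.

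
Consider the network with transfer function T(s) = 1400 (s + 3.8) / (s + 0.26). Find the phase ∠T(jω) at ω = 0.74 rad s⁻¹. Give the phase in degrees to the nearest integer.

∠(j0.74 + 3.8) = arctan(0.74/3.8) = 11.02°
∠(j0.74 + 0.26) = arctan(0.74/0.26) = 70.64°
∠T(j0.74) = 11.02° − 70.64° = -59.62°

-60°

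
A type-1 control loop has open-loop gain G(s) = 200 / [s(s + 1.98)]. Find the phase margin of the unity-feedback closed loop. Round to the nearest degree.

Gain crossover: |G(jω)| = 1 at ω ≈ 14.1 rad/s.
∠G(j14.1) = −90° − arctan(14.1/1.98) ≈ -171.99°
PM = 180° + (-171.99°) = 8.01°

8 deg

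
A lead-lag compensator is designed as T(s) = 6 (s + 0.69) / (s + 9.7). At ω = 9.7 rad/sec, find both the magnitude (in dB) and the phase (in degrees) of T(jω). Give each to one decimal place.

|T| = 12.6 dB, ∠T = 40.9°

|j9.7 + 0.69| = √(9.7² + 0.69²) = 9.725
|j9.7 + 9.7| = √(9.7² + 9.7²) = 13.72
|T(j9.7)| = 6 × 9.725 / 13.72 = 4.2534
20 log₁₀(4.2534) = 12.57 dB
∠(j9.7 + 0.69) = arctan(9.7/0.69) = 85.93°
∠(j9.7 + 9.7) = arctan(9.7/9.7) = 45.00°
∠T(j9.7) = 85.93° − 45.00° = 40.93°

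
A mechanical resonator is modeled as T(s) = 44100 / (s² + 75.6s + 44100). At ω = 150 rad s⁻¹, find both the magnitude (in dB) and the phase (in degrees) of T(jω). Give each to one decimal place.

|(j150)² + 75.6(j150) + 44100| = |21600 + j11340| = 2.44e+04
|T(j150)| = 44100 / 2.44e+04 = 1.8077
20 log₁₀(1.8077) = 5.14 dB
∠[(j150)² + 75.6(j150) + 44100] = ∠[21600 + j11340] = 27.70°
∠T(j150) = −27.70° = -27.70°

|T| = 5.1 dB, ∠T = -27.7°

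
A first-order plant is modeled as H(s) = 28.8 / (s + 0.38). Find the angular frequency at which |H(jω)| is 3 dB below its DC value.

0.38 rad s⁻¹

For a single-pole low-pass, the −3 dB point is at the pole: ω = 0.38 rad s⁻¹.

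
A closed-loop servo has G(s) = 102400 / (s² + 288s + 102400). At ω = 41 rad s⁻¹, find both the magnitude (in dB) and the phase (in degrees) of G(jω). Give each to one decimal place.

|G| = 0.1 dB, ∠G = -6.7°

|(j41)² + 288(j41) + 102400| = |1.0072e+05 + j11808| = 1.014e+05
|G(j41)| = 102400 / 1.014e+05 = 1.0098
20 log₁₀(1.0098) = 0.08 dB
∠[(j41)² + 288(j41) + 102400] = ∠[1.0072e+05 + j11808] = 6.69°
∠G(j41) = −6.69° = -6.69°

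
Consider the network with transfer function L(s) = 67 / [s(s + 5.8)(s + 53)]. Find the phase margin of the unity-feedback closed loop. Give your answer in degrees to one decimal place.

Gain crossover: |L(jω)| = 1 at ω ≈ 0.218 rad/sec.
∠L(j0.218) = −90° − arctan(0.218/5.8) − arctan(0.218/53) ≈ -92.39°
PM = 180° + (-92.39°) = 87.61°

87.6 deg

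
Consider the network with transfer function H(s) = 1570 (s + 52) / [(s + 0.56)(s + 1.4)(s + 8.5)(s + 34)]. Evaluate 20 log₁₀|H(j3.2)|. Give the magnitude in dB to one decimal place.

27.3 dB

|j3.2 + 52| = √(3.2² + 52²) = 52.1
|j3.2 + 0.56| = √(3.2² + 0.56²) = 3.249
|j3.2 + 1.4| = √(3.2² + 1.4²) = 3.493
|j3.2 + 8.5| = √(3.2² + 8.5²) = 9.082
|j3.2 + 34| = √(3.2² + 34²) = 34.15
|H(j3.2)| = 1570 × 52.1 / (3.249 × 3.493 × 9.082 × 34.15) = 23.241
20 log₁₀(23.241) = 27.32 dB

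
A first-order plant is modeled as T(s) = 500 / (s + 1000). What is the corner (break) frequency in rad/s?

1000 rad/s

The single real pole at s = −1000 gives a corner at ω = 1000 rad/s.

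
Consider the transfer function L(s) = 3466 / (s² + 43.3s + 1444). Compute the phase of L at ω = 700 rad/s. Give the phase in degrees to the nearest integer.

-176°

∠[(j700)² + 43.3(j700) + 1444] = ∠[-4.8856e+05 + j30310] = 176.45°
∠L(j700) = −176.45° = -176.45°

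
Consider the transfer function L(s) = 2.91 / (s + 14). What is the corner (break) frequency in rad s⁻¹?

14 rad s⁻¹

The single real pole at s = −14 gives a corner at ω = 14 rad s⁻¹.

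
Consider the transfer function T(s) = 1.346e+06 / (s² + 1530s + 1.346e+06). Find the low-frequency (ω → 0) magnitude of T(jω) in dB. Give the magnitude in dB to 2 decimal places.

0.00 dB

T(0) = 1.346e+06 / 1.346e+06 = 1
20 log₁₀(1) = 0.000 dB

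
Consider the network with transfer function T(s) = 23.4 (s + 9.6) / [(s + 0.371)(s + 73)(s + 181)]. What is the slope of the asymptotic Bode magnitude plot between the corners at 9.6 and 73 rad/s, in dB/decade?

0 dB/decade

In this band the factors already past their corner are: zero at 9.6, pole at 0.371; net slope = 0 dB/decade.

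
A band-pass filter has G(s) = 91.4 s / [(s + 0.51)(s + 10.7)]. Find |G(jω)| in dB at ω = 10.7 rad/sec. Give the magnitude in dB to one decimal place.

15.6 dB

|j10.7| = 10.7
|j10.7 + 0.51| = √(10.7² + 0.51²) = 10.71
|j10.7 + 10.7| = √(10.7² + 10.7²) = 15.13
|G(j10.7)| = 91.4 × 10.7 / (10.71 × 15.13) = 6.0333
20 log₁₀(6.0333) = 15.61 dB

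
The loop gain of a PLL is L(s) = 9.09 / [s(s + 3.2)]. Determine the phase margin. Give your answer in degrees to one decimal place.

54.2 deg

Gain crossover: |L(jω)| = 1 at ω ≈ 2.3 rad/s.
∠L(j2.3) = −90° − arctan(2.3/3.2) ≈ -125.77°
PM = 180° + (-125.77°) = 54.23°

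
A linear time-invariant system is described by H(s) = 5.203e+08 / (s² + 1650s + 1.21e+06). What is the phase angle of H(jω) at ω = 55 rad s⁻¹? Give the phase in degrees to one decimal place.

∠[(j55)² + 1650(j55) + 1.21e+06] = ∠[1.207e+06 + j90750] = 4.30°
∠H(j55) = −4.30° = -4.30°

-4.3°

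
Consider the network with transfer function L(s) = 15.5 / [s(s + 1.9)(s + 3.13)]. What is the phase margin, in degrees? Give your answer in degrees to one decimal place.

Gain crossover: |L(jω)| = 1 at ω ≈ 1.7 rad/s.
∠L(j1.7) = −90° − arctan(1.7/1.9) − arctan(1.7/3.13) ≈ -160.45°
PM = 180° + (-160.45°) = 19.55°

19.5°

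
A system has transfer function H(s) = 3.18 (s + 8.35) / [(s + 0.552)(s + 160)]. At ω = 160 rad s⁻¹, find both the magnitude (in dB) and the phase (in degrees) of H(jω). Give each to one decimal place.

|H| = -37.0 dB, ∠H = -47.8°

|j160 + 8.35| = √(160² + 8.35²) = 160.2
|j160 + 0.552| = √(160² + 0.552²) = 160
|j160 + 160| = √(160² + 160²) = 226.3
|H(j160)| = 3.18 × 160.2 / (160 × 226.3) = 0.014073
20 log₁₀(0.014073) = -37.03 dB
∠(j160 + 8.35) = arctan(160/8.35) = 87.01°
∠(j160 + 0.552) = arctan(160/0.552) = 89.80°
∠(j160 + 160) = arctan(160/160) = 45.00°
∠H(j160) = 87.01° − (89.80° + 45.00°) = -47.79°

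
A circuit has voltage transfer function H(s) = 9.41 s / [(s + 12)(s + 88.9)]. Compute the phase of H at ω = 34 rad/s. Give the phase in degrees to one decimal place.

∠(j34) = 90.00°
∠(j34 + 12) = arctan(34/12) = 70.56°
∠(j34 + 88.9) = arctan(34/88.9) = 20.93°
∠H(j34) = 90.00° − (70.56° + 20.93°) = -1.49°

-1.5°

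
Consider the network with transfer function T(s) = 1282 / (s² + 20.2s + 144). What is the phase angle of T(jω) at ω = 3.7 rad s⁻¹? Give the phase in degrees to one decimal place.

∠[(j3.7)² + 20.2(j3.7) + 144] = ∠[130.31 + j74.74] = 29.84°
∠T(j3.7) = −29.84° = -29.84°

-29.8 deg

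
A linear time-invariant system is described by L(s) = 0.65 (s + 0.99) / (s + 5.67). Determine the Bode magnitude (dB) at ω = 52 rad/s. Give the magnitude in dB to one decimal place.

|j52 + 0.99| = √(52² + 0.99²) = 52.01
|j52 + 5.67| = √(52² + 5.67²) = 52.31
|L(j52)| = 0.65 × 52.01 / 52.31 = 0.64629
20 log₁₀(0.64629) = -3.79 dB

-3.8 dB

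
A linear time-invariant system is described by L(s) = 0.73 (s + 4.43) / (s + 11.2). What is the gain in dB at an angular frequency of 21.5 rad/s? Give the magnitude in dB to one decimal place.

|j21.5 + 4.43| = √(21.5² + 4.43²) = 21.95
|j21.5 + 11.2| = √(21.5² + 11.2²) = 24.24
|L(j21.5)| = 0.73 × 21.95 / 24.24 = 0.66102
20 log₁₀(0.66102) = -3.60 dB

-3.6 dB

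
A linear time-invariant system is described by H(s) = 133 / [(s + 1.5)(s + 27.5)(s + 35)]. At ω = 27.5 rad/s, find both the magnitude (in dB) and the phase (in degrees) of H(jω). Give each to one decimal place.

|j27.5 + 1.5| = √(27.5² + 1.5²) = 27.54
|j27.5 + 27.5| = √(27.5² + 27.5²) = 38.89
|j27.5 + 35| = √(27.5² + 35²) = 44.51
|H(j27.5)| = 133 / (27.54 × 38.89 × 44.51) = 0.0027897
20 log₁₀(0.0027897) = -51.09 dB
∠(j27.5 + 1.5) = arctan(27.5/1.5) = 86.88°
∠(j27.5 + 27.5) = arctan(27.5/27.5) = 45.00°
∠(j27.5 + 35) = arctan(27.5/35) = 38.16°
∠H(j27.5) = − (86.88° + 45.00° + 38.16°) = -170.04°

|H| = -51.1 dB, ∠H = -170.0 deg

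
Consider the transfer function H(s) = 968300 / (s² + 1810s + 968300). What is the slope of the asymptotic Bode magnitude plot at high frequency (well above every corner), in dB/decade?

With 0 zeros and 2 poles, the high-frequency asymptotic slope is 20 × (0 − 2) = -40 dB/decade.

-40 dB/decade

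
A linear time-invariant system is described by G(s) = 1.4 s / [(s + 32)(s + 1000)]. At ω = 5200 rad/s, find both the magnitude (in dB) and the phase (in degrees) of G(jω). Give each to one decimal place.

|j5200| = 5200
|j5200 + 32| = √(5200² + 32²) = 5200
|j5200 + 1000| = √(5200² + 1000²) = 5295
|G(j5200)| = 1.4 × 5200 / (5200 × 5295) = 0.00026438
20 log₁₀(0.00026438) = -71.56 dB
∠(j5200) = 90.00°
∠(j5200 + 32) = arctan(5200/32) = 89.65°
∠(j5200 + 1000) = arctan(5200/1000) = 79.11°
∠G(j5200) = 90.00° − (89.65° + 79.11°) = -78.76°

|G| = -71.6 dB, ∠G = -78.8°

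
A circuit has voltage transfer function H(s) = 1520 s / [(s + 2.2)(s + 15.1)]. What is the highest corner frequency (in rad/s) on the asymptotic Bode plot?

15.1 rad/s

Break frequencies occur at each pole and zero magnitude: 2.2 rad/s, 15.1 rad/s.
The highest is 15.1 rad/s.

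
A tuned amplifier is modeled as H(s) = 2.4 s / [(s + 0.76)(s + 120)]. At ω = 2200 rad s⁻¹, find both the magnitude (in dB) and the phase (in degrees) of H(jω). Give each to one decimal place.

|H| = -59.3 dB, ∠H = -86.9 deg

|j2200| = 2200
|j2200 + 0.76| = √(2200² + 0.76²) = 2200
|j2200 + 120| = √(2200² + 120²) = 2203
|H(j2200)| = 2.4 × 2200 / (2200 × 2203) = 0.0010893
20 log₁₀(0.0010893) = -59.26 dB
∠(j2200) = 90.00°
∠(j2200 + 0.76) = arctan(2200/0.76) = 89.98°
∠(j2200 + 120) = arctan(2200/120) = 86.88°
∠H(j2200) = 90.00° − (89.98° + 86.88°) = -86.86°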